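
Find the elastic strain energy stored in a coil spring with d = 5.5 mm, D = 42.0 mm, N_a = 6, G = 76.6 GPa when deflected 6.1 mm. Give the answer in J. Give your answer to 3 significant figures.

k = Gd⁴/(8D³N_a) = (76.6×10³)(5.5⁴)/(8·42.0³·6) = 19.71 N/mm
U = ½kδ² = 0.5 × 19.71 × 6.1² = 366.71 N·mm = 0.36671 J

0.367 J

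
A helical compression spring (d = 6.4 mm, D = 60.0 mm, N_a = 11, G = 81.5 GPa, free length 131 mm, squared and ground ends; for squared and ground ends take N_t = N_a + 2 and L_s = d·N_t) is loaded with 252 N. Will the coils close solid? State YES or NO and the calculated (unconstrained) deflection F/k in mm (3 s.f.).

NO, δ = 35.0 mm

k = Gd⁴/(8D³N_a) = (81.5×10³)(6.4⁴)/(8·60.0³·11) = 7.1935 N/mm
N_t = 13; L_s = 6.4·13 = 83.2 mm; δ_solid = L₀ − L_s = 131 − 83.2 = 47.8 mm
δ = F/k = 252/7.1935 = 35.032 mm
δ < δ_solid → spring does not go solid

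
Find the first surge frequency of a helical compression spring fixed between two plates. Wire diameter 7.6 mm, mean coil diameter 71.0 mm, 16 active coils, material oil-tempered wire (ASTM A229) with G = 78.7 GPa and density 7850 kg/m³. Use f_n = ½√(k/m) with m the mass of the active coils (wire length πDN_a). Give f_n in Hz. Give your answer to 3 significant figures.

k = Gd⁴/(8D³N_a) = (78.7×10³)(7.6⁴)/(8·71.0³·16) = 5.7312 N/mm = 5731.2 N/m
Wire length L = πDN_a = π·71.0·16 = 3568.8 mm
m = ρ·(πd²/4)·L = 7850 × 45.365×10⁻⁶ m² × 3.5688 m = 1.2709 kg
f_n = ½√(k/m) = 0.5·√(5731.2/1.2709) = 0.5·√(4509.5) = 33.576 Hz

33.6 Hz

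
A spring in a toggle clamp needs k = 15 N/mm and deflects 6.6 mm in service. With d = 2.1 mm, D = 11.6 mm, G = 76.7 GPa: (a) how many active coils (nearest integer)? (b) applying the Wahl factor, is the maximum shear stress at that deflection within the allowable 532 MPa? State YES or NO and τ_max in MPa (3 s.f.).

N_a = Gd⁴/(8D³k) = (76.7×10³)(2.1⁴)/(8·11.6³·15) = 7.964 → N_a = 8
Actual rate k = Gd⁴/(8D³·8) = 14.932 N/mm
Working load F = kδ = 14.932·6.6 = 98.551 N
C = 11.6/2.1 = 5.5238; K_W = (4C−1)/(4C−4)+0.615/C = 1.2771
τ_max = K_W·8FD/(πd³) = 1.2771·314.34 = 401.45 MPa
τ_max ≤ 532 MPa → acceptable

(a) 8 coils; (b) YES, τ_max = 401 MPa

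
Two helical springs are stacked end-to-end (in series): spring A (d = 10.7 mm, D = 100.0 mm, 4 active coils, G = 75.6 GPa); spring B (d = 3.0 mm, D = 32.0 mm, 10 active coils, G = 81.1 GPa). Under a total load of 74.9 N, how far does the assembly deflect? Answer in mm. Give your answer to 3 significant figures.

32.3 mm

k_A = Gd⁴/(8D³N_a) = (75.6×10³)(10.7⁴)/(8·100.0³·4) = 30.968 N/mm
k_B = Gd⁴/(8D³N_a) = (81.1×10³)(3.0⁴)/(8·32.0³·10) = 2.5059 N/mm
Series: 1/k_eq = 1/30.968 + 1/2.5059 = 0.43135; k_eq = 2.3183 N/mm
δ = F/k_eq = 74.9/2.3183 = 32.308 mm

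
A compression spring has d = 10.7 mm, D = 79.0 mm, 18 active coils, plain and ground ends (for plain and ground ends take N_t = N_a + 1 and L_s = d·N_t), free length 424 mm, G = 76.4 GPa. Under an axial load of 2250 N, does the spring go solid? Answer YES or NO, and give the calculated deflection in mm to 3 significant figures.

NO, δ = 160 mm

k = Gd⁴/(8D³N_a) = (76.4×10³)(10.7⁴)/(8·79.0³·18) = 14.105 N/mm
N_t = 19; L_s = 10.7·19 = 203.3 mm; δ_solid = L₀ − L_s = 424 − 203.3 = 220.7 mm
δ = F/k = 2250/14.105 = 159.51 mm
δ < δ_solid → spring does not go solid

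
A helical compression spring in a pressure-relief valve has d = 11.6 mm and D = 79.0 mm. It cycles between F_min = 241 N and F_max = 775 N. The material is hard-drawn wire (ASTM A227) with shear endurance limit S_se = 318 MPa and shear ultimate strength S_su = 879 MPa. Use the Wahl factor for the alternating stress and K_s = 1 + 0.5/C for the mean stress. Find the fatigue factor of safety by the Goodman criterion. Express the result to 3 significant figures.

4.72

C = D/d = 79.0/11.6 = 6.8103; K_W = (4C−1)/(4C−4)+0.615/C = 1.2194; K_s = 1+0.5/C = 1.0734
F_a = (F_max−F_min)/2 = 267 N; F_m = (F_max+F_min)/2 = 508 N
τ_a = K_W·8F_aD/(πd³) = 1.2194 × 34.412 = 41.961 MPa
τ_m = K_s·8F_mD/(πd³) = 1.0734 × 65.472 = 70.279 MPa
Goodman: 1/n_f = τ_a/S_se + τ_m/S_su = 41.961/318 + 70.279/879 = 0.13195 + 0.07995 = 0.21191
n_f = 1/0.21191 = 4.719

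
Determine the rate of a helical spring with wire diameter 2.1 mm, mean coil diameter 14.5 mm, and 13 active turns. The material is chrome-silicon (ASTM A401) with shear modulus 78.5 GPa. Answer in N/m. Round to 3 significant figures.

k = Gd⁴/(8D³N_a) = (78.5×10³ × 2.1⁴) / (8 × 14.5³ × 13)
  = 1.52668e+06 / 317057 = 4.8151 N/mm = 4815.1 N/m

4820 N/m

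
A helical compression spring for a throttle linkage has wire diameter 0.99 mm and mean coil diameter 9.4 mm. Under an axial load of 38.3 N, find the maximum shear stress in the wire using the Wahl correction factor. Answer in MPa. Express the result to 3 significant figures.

1090 MPa

Spring index C = D/d = 9.4/0.99 = 9.4949
K_W = (4C−1)/(4C−4) + 0.615/C = 36.980/33.980 + 0.0648 = 1.1531
τ₀ = 8FD/(πd³) = 8·38.3·9.4/(π·0.99³) = 2880.16/3.0483 = 944.85 MPa
τ_max = K·τ₀ = 1.1531 × 944.85 = 1089.5 MPa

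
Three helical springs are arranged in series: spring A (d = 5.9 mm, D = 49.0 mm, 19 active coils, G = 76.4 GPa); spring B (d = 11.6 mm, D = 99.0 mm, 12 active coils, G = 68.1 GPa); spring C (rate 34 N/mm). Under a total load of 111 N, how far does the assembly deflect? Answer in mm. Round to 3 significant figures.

k_A = Gd⁴/(8D³N_a) = (76.4×10³)(5.9⁴)/(8·49.0³·19) = 5.1769 N/mm
k_B = Gd⁴/(8D³N_a) = (68.1×10³)(11.6⁴)/(8·99.0³·12) = 13.237 N/mm
Series: 1/k_eq = 1/5.1769 + 1/13.237 + 1/34 = 0.29812; k_eq = 3.3543 N/mm
δ = F/k_eq = 111/3.3543 = 33.091 mm

33.1 mm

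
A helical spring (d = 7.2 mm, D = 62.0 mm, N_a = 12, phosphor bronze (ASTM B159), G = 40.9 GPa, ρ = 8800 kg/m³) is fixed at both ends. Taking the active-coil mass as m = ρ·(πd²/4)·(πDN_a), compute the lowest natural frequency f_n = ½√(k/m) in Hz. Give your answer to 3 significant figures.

37.9 Hz

k = Gd⁴/(8D³N_a) = (40.9×10³)(7.2⁴)/(8·62.0³·12) = 4.804 N/mm = 4804 N/m
Wire length L = πDN_a = π·62.0·12 = 2337.3 mm
m = ρ·(πd²/4)·L = 8800 × 40.715×10⁻⁶ m² × 2.3373 m = 0.83745 kg
f_n = ½√(k/m) = 0.5·√(4804/0.83745) = 0.5·√(5736.5) = 37.87 Hz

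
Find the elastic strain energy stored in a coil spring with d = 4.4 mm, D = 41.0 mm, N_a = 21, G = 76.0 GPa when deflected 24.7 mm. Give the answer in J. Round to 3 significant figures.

0.750 J

k = Gd⁴/(8D³N_a) = (76.0×10³)(4.4⁴)/(8·41.0³·21) = 2.4602 N/mm
U = ½kδ² = 0.5 × 2.4602 × 24.7² = 750.46 N·mm = 0.75046 J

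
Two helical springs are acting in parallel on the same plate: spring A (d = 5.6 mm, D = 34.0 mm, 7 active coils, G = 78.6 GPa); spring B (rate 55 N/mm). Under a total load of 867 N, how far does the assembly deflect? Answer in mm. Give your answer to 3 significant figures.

9.62 mm

k_A = Gd⁴/(8D³N_a) = (78.6×10³)(5.6⁴)/(8·34.0³·7) = 35.12 N/mm
Parallel: k_eq = 35.12 + 55 = 90.12 N/mm
δ = F/k_eq = 867/90.12 = 9.6205 mm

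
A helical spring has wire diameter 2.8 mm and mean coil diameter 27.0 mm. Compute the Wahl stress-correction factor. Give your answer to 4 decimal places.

1.1506

C = D/d = 27.0/2.8 = 9.6429
K_W = (4C−1)/(4C−4) + 0.615/C = 37.571/34.571 + 0.0638 = 1.1506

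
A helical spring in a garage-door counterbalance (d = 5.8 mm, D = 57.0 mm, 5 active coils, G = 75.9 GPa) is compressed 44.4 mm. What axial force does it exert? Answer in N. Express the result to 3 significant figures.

k = Gd⁴/(8D³N_a) = (75.9×10³)(5.8⁴)/(8·57.0³·5) = 11.595 N/mm
F = k·δ = 11.595 × 44.4 = 514.82 N

515 N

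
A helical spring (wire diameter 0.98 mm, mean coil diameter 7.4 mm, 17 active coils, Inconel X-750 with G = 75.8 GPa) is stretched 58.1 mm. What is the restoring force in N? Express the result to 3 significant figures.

k = Gd⁴/(8D³N_a) = (75.8×10³)(0.98⁴)/(8·7.4³·17) = 1.2686 N/mm
F = k·δ = 1.2686 × 58.1 = 73.708 N

73.7 N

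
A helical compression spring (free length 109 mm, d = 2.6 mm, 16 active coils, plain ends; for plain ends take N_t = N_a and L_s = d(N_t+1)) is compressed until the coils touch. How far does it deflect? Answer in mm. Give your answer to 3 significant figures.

64.8 mm

N_t = 16; L_s = 2.6·17 = 44.2 mm
δ_solid = L₀ − L_s = 109 − 44.2 = 64.8 mm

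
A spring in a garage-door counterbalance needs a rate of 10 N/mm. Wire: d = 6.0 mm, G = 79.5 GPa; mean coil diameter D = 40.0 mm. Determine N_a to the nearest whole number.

20

N_a = Gd⁴/(8D³k) = (79.5×10³ × 6.0⁴)/(8 × 40.0³ × 10)
    = 1.03032e+08 / 5.12e+06 = 20.12 → 20 coils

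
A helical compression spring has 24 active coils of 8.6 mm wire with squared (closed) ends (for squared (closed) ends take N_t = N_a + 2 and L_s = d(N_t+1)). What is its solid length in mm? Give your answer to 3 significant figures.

squared (closed) ends: N_t = N_a + 2 = 24 + 2 = 26
L_s = d·(N_t+1) = 8.6 × 27 = 232.2 mm

232 mm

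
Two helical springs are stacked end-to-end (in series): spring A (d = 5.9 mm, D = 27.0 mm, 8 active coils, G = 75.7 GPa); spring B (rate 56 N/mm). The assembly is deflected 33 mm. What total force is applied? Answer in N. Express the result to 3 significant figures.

1040 N

k_A = Gd⁴/(8D³N_a) = (75.7×10³)(5.9⁴)/(8·27.0³·8) = 72.817 N/mm
Series: 1/k_eq = 1/72.817 + 1/56 = 0.03159; k_eq = 31.655 N/mm
F = k_eq·δ = 31.655·33 = 1044.6 N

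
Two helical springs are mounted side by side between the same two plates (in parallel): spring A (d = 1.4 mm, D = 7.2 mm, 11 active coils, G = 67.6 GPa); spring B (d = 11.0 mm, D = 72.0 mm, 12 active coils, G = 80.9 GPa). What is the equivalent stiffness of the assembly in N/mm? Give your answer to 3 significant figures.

41.0 N/mm

k_A = Gd⁴/(8D³N_a) = (67.6×10³)(1.4⁴)/(8·7.2³·11) = 7.9064 N/mm
k_B = Gd⁴/(8D³N_a) = (80.9×10³)(11.0⁴)/(8·72.0³·12) = 33.056 N/mm
Parallel: k_eq = 7.9064 + 33.056 = 40.962 N/mm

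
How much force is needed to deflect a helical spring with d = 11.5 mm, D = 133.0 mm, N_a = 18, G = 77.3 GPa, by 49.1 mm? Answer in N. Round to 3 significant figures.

k = Gd⁴/(8D³N_a) = (77.3×10³)(11.5⁴)/(8·133.0³·18) = 3.9907 N/mm
F = k·δ = 3.9907 × 49.1 = 195.95 N

196 N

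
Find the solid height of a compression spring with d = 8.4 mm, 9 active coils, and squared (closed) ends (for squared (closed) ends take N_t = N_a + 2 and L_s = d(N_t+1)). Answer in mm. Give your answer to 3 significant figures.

squared (closed) ends: N_t = N_a + 2 = 9 + 2 = 11
L_s = d·(N_t+1) = 8.4 × 12 = 100.8 mm

101 mm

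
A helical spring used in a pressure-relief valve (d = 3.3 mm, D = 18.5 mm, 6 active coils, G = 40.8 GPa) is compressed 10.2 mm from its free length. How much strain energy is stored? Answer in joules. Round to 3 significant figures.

k = Gd⁴/(8D³N_a) = (40.8×10³)(3.3⁴)/(8·18.5³·6) = 15.921 N/mm
U = ½kδ² = 0.5 × 15.921 × 10.2² = 828.19 N·mm = 0.82819 J

0.828 J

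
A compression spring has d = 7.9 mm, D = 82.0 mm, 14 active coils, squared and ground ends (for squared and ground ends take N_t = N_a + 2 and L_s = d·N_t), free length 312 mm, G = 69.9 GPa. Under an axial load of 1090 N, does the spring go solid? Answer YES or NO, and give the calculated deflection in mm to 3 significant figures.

k = Gd⁴/(8D³N_a) = (69.9×10³)(7.9⁴)/(8·82.0³·14) = 4.4089 N/mm
N_t = 16; L_s = 7.9·16 = 126.4 mm; δ_solid = L₀ − L_s = 312 − 126.4 = 185.6 mm
δ = F/k = 1090/4.4089 = 247.23 mm
δ ≥ δ_solid → spring goes solid

YES, δ = 247 mm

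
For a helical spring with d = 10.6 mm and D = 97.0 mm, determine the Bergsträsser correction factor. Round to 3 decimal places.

1.149

C = D/d = 97.0/10.6 = 9.1509
K_B = (4C+2)/(4C−3) = 38.604/33.604 = 1.1488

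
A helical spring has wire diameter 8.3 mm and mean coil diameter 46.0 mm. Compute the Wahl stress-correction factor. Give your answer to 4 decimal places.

1.2761

C = D/d = 46.0/8.3 = 5.5422
K_W = (4C−1)/(4C−4) + 0.615/C = 21.169/18.169 + 0.1110 = 1.2761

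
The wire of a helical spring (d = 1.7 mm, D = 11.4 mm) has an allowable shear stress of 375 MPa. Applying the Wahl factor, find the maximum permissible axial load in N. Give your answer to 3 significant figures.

51.9 N

C = D/d = 11.4/1.7 = 6.7059
K_W = (4C−1)/(4C−4) + 0.615/C = 25.824/22.824 + 0.0917 = 1.2232
τ_max = K·8FD/(πd³) → F_max = τ_allow·πd³/(8DK)
F_max = 375·π·1.7³/(8·11.4·1.2232) = 5788/111.55 = 51.886 N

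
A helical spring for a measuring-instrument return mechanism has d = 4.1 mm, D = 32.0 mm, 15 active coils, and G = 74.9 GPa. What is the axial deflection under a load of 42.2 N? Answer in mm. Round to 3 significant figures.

7.84 mm

k = Gd⁴/(8D³N_a) = (74.9×10³)(4.1⁴)/(8·32.0³·15) = 5.3825 N/mm
δ = F/k = 42.2 / 5.3825 = 7.8402 mm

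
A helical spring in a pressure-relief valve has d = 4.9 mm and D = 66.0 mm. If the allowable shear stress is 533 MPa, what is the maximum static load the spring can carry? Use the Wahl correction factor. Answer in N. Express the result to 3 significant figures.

C = D/d = 66.0/4.9 = 13.4694
K_W = (4C−1)/(4C−4) + 0.615/C = 52.878/49.878 + 0.0457 = 1.1058
τ_max = K·8FD/(πd³) → F_max = τ_allow·πd³/(8DK)
F_max = 533·π·4.9³/(8·66.0·1.1058) = 1.97e+05/583.87 = 337.41 N

337 N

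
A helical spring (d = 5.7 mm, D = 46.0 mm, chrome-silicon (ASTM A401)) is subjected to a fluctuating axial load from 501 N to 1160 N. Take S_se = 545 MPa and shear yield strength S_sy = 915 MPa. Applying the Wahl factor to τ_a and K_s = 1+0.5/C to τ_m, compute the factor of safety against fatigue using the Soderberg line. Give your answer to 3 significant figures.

0.942

C = D/d = 46.0/5.7 = 8.0702; K_W = (4C−1)/(4C−4)+0.615/C = 1.1823; K_s = 1+0.5/C = 1.0620
F_a = (F_max−F_min)/2 = 329.5 N; F_m = (F_max+F_min)/2 = 830.5 N
τ_a = K_W·8F_aD/(πd³) = 1.1823 × 208.41 = 246.41 MPa
τ_m = K_s·8F_mD/(πd³) = 1.0620 × 525.31 = 557.85 MPa
Soderberg: 1/n_f = τ_a/S_se + τ_m/S_sy = 246.41/545 + 557.85/915 = 0.45212 + 0.60968 = 1.0618
n_f = 1/1.0618 = 0.9418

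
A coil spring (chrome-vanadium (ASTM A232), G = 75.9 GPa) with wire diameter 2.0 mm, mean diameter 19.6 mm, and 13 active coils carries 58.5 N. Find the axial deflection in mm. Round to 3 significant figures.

k = Gd⁴/(8D³N_a) = (75.9×10³)(2.0⁴)/(8·19.6³·13) = 1.5508 N/mm
δ = F/k = 58.5 / 1.5508 = 37.722 mm

37.7 mm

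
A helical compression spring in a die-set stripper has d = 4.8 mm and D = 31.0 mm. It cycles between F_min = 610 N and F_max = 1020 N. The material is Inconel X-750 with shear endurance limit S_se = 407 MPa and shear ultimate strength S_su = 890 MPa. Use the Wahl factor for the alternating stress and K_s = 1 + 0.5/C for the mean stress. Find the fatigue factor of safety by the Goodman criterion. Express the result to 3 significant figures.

C = D/d = 31.0/4.8 = 6.4583; K_W = (4C−1)/(4C−4)+0.615/C = 1.2326; K_s = 1+0.5/C = 1.0774
F_a = (F_max−F_min)/2 = 205 N; F_m = (F_max+F_min)/2 = 815 N
τ_a = K_W·8F_aD/(πd³) = 1.2326 × 146.33 = 180.37 MPa
τ_m = K_s·8F_mD/(πd³) = 1.0774 × 581.75 = 626.79 MPa
Goodman: 1/n_f = τ_a/S_se + τ_m/S_su = 180.37/407 + 626.79/890 = 0.44317 + 0.70426 = 1.1474
n_f = 1/1.1474 = 0.8715

0.872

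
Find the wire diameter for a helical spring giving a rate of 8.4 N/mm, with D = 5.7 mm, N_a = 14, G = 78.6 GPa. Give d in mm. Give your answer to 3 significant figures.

1.22 mm

d = (8D³N_a·k / G)^(1/4) = (8·5.7³·14·8.4 / (78.6×10³))^0.25
  = (2.2167)^0.25 = 1.2202 mm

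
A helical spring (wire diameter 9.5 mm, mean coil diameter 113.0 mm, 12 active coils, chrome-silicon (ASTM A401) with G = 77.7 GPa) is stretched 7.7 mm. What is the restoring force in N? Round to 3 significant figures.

k = Gd⁴/(8D³N_a) = (77.7×10³)(9.5⁴)/(8·113.0³·12) = 4.5689 N/mm
F = k·δ = 4.5689 × 7.7 = 35.18 N

35.2 N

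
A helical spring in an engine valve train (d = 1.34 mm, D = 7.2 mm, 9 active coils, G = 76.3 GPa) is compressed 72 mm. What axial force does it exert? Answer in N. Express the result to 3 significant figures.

k = Gd⁴/(8D³N_a) = (76.3×10³)(1.34⁴)/(8·7.2³·9) = 9.1541 N/mm
F = k·δ = 9.1541 × 72 = 659.09 N

659 N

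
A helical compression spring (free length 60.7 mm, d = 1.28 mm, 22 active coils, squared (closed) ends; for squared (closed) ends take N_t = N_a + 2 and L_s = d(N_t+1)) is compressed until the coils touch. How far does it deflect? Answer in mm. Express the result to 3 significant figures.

N_t = 24; L_s = 1.28·25 = 32 mm
δ_solid = L₀ − L_s = 60.7 − 32 = 28.7 mm

28.7 mm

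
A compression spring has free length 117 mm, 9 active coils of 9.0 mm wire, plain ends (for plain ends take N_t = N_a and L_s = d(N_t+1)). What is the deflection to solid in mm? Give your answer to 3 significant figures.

N_t = 9; L_s = 9.0·10 = 90 mm
δ_solid = L₀ − L_s = 117 − 90 = 27 mm

27.0 mm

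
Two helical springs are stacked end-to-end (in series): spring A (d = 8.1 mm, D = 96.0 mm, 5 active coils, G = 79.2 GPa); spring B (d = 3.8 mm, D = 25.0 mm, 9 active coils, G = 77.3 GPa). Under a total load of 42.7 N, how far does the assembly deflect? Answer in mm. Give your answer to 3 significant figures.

7.41 mm

k_A = Gd⁴/(8D³N_a) = (79.2×10³)(8.1⁴)/(8·96.0³·5) = 9.6337 N/mm
k_B = Gd⁴/(8D³N_a) = (77.3×10³)(3.8⁴)/(8·25.0³·9) = 14.327 N/mm
Series: 1/k_eq = 1/9.6337 + 1/14.327 = 0.1736; k_eq = 5.7604 N/mm
δ = F/k_eq = 42.7/5.7604 = 7.4127 mm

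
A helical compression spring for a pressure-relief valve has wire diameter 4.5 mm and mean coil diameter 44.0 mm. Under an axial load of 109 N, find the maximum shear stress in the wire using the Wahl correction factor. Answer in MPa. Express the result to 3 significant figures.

154 MPa

Spring index C = D/d = 44.0/4.5 = 9.7778
K_W = (4C−1)/(4C−4) + 0.615/C = 38.111/35.111 + 0.0629 = 1.1483
τ₀ = 8FD/(πd³) = 8·109·44.0/(π·4.5³) = 38368/286.28 = 134.02 MPa
τ_max = K·τ₀ = 1.1483 × 134.02 = 153.9 MPa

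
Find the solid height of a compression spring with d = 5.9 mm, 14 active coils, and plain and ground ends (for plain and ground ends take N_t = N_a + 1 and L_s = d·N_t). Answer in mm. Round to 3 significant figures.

plain and ground ends: N_t = N_a + 1 = 14 + 1 = 15
L_s = d·N_t = 5.9 × 15 = 88.5 mm

88.5 mm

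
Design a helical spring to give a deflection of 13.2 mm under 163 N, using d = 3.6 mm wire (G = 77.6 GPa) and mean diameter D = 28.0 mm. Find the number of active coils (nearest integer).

Required rate k = F/δ = 163/13.2 = 12.348 N/mm
N_a = Gd⁴/(8D³k) = (77.6×10³ × 3.6⁴)/(8 × 28.0³ × 12.348)
    = 1.30338e+07 / 2.16859e+06 = 6.01 → 6 coils

6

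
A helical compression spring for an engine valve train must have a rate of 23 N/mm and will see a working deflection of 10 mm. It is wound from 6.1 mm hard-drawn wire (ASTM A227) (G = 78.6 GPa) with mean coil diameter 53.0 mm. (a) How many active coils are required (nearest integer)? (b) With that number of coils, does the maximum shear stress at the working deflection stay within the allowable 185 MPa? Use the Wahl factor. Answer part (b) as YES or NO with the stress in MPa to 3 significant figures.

(a) 4 coils; (b) YES, τ_max = 159 MPa

N_a = Gd⁴/(8D³k) = (78.6×10³)(6.1⁴)/(8·53.0³·23) = 3.973 → N_a = 4
Actual rate k = Gd⁴/(8D³·4) = 22.844 N/mm
Working load F = kδ = 22.844·10 = 228.44 N
C = 53.0/6.1 = 8.6885; K_W = (4C−1)/(4C−4)+0.615/C = 1.1683
τ_max = K_W·8FD/(πd³) = 1.1683·135.83 = 158.69 MPa
τ_max ≤ 185 MPa → acceptable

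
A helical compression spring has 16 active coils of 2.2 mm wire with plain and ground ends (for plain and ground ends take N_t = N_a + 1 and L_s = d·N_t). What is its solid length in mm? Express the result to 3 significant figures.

37.4 mm

plain and ground ends: N_t = N_a + 1 = 16 + 1 = 17
L_s = d·N_t = 2.2 × 17 = 37.4 mm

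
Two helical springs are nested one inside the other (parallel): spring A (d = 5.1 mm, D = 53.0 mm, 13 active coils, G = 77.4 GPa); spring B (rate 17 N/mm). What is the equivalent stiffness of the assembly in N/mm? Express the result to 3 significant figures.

k_A = Gd⁴/(8D³N_a) = (77.4×10³)(5.1⁴)/(8·53.0³·13) = 3.3819 N/mm
Parallel: k_eq = 3.3819 + 17 = 20.382 N/mm

20.4 N/mm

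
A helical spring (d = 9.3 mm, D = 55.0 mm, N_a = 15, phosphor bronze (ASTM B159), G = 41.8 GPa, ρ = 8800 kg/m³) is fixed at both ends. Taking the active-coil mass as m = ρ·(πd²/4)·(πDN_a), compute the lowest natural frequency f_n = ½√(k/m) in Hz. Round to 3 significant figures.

50.3 Hz

k = Gd⁴/(8D³N_a) = (41.8×10³)(9.3⁴)/(8·55.0³·15) = 15.662 N/mm = 15662 N/m
Wire length L = πDN_a = π·55.0·15 = 2591.8 mm
m = ρ·(πd²/4)·L = 8800 × 67.929×10⁻⁶ m² × 2.5918 m = 1.5493 kg
f_n = ½√(k/m) = 0.5·√(15662/1.5493) = 0.5·√(10109) = 50.271 Hz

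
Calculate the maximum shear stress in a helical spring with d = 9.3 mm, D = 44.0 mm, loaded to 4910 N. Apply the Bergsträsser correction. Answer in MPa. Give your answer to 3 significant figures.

899 MPa

Spring index C = D/d = 44.0/9.3 = 4.7312
K_B = (4C+2)/(4C−3) = 20.925/15.925 = 1.3140
τ₀ = 8FD/(πd³) = 8·4910·44.0/(π·9.3³) = 1.72832e+06/2527 = 683.95 MPa
τ_max = K·τ₀ = 1.3140 × 683.95 = 898.7 MPa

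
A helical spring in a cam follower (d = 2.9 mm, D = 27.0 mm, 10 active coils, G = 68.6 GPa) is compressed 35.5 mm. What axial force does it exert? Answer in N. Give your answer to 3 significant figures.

k = Gd⁴/(8D³N_a) = (68.6×10³)(2.9⁴)/(8·27.0³·10) = 3.0813 N/mm
F = k·δ = 3.0813 × 35.5 = 109.39 N

109 N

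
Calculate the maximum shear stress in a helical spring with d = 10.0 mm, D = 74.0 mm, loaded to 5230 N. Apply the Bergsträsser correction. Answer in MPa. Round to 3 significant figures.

1170 MPa

Spring index C = D/d = 74.0/10.0 = 7.4000
K_B = (4C+2)/(4C−3) = 31.600/26.600 = 1.1880
τ₀ = 8FD/(πd³) = 8·5230·74.0/(π·10.0³) = 3.09616e+06/3141.6 = 985.54 MPa
τ_max = K·τ₀ = 1.1880 × 985.54 = 1170.8 MPa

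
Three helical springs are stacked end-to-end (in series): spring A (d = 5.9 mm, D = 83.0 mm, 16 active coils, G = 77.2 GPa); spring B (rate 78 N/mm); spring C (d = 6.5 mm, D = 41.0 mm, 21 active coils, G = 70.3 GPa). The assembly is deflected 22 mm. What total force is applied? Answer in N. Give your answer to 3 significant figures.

24.8 N

k_A = Gd⁴/(8D³N_a) = (77.2×10³)(5.9⁴)/(8·83.0³·16) = 1.2781 N/mm
k_C = Gd⁴/(8D³N_a) = (70.3×10³)(6.5⁴)/(8·41.0³·21) = 10.838 N/mm
Series: 1/k_eq = 1/1.2781 + 1/78 + 1/10.838 = 0.88747; k_eq = 1.1268 N/mm
F = k_eq·δ = 1.1268·22 = 24.79 N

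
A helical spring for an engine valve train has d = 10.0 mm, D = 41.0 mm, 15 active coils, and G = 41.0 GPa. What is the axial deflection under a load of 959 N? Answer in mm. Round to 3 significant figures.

19.3 mm

k = Gd⁴/(8D³N_a) = (41.0×10³)(10.0⁴)/(8·41.0³·15) = 49.574 N/mm
δ = F/k = 959 / 49.574 = 19.345 mm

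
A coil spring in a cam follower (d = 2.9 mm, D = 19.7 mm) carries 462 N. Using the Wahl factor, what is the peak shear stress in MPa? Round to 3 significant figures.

1160 MPa

Spring index C = D/d = 19.7/2.9 = 6.7931
K_W = (4C−1)/(4C−4) + 0.615/C = 26.172/23.172 + 0.0905 = 1.2200
τ₀ = 8FD/(πd³) = 8·462·19.7/(π·2.9³) = 72811.2/76.62 = 950.29 MPa
τ_max = K·τ₀ = 1.2200 × 950.29 = 1159.3 MPa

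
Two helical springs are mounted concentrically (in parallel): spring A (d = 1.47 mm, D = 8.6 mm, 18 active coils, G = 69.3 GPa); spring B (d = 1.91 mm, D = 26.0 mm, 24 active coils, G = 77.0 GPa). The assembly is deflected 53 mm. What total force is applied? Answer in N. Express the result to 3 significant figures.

203 N

k_A = Gd⁴/(8D³N_a) = (69.3×10³)(1.47⁴)/(8·8.6³·18) = 3.533 N/mm
k_B = Gd⁴/(8D³N_a) = (77.0×10³)(1.91⁴)/(8·26.0³·24) = 0.30367 N/mm
Parallel: k_eq = 3.533 + 0.30367 = 3.8367 N/mm
F = k_eq·δ = 3.8367·53 = 203.34 N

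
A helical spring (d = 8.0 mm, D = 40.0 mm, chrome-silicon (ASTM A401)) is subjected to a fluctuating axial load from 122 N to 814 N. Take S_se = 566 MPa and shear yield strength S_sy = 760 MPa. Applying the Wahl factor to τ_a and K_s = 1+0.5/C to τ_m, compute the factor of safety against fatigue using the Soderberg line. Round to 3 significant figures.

3.40

C = D/d = 40.0/8.0 = 5.0000; K_W = (4C−1)/(4C−4)+0.615/C = 1.3105; K_s = 1+0.5/C = 1.1000
F_a = (F_max−F_min)/2 = 346 N; F_m = (F_max+F_min)/2 = 468 N
τ_a = K_W·8F_aD/(πd³) = 1.3105 × 68.835 = 90.208 MPa
τ_m = K_s·8F_mD/(πd³) = 1.1000 × 93.106 = 102.42 MPa
Soderberg: 1/n_f = τ_a/S_se + τ_m/S_sy = 90.208/566 + 102.42/760 = 0.15938 + 0.13476 = 0.29414
n_f = 1/0.29414 = 3.4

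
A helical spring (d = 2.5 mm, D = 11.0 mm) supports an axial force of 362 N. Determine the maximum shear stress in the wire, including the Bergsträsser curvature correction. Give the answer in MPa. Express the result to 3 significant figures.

Spring index C = D/d = 11.0/2.5 = 4.4000
K_B = (4C+2)/(4C−3) = 19.600/14.600 = 1.3425
τ₀ = 8FD/(πd³) = 8·362·11.0/(π·2.5³) = 31856/49.087 = 648.97 MPa
τ_max = K·τ₀ = 1.3425 × 648.97 = 871.21 MPa

871 MPa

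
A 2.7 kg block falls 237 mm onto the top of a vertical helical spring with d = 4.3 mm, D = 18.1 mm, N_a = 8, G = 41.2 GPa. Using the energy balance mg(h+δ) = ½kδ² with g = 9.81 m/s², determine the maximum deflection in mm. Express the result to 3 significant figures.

k = Gd⁴/(8D³N_a) = (41.2×10³)(4.3⁴)/(8·18.1³·8) = 37.116 N/mm
W = mg = 2.7 × 9.81 = 26.487 N
½kδ² − Wδ − Wh = 0 → δ = (W + √(W² + 2kWh))/k
δ = (26.487 + √(701.56 + 465979))/37.116 = (26.487 + 683.14)/37.116 = 19.119 mm

19.1 mm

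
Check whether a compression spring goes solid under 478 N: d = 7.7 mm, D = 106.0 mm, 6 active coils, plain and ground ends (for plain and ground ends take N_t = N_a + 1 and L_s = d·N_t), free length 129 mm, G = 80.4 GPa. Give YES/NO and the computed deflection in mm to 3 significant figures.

k = Gd⁴/(8D³N_a) = (80.4×10³)(7.7⁴)/(8·106.0³·6) = 4.9438 N/mm
N_t = 7; L_s = 7.7·7 = 53.9 mm; δ_solid = L₀ − L_s = 129 − 53.9 = 75.1 mm
δ = F/k = 478/4.9438 = 96.687 mm
δ ≥ δ_solid → spring goes solid

YES, δ = 96.7 mm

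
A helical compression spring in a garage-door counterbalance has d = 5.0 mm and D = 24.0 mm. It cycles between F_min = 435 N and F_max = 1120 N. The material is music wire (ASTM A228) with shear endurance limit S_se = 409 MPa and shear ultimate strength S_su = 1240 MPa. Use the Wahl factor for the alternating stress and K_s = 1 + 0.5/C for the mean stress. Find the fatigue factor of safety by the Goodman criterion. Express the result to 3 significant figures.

C = D/d = 24.0/5.0 = 4.8000; K_W = (4C−1)/(4C−4)+0.615/C = 1.3255; K_s = 1+0.5/C = 1.1042
F_a = (F_max−F_min)/2 = 342.5 N; F_m = (F_max+F_min)/2 = 777.5 N
τ_a = K_W·8F_aD/(πd³) = 1.3255 × 167.46 = 221.96 MPa
τ_m = K_s·8F_mD/(πd³) = 1.1042 × 380.14 = 419.74 MPa
Goodman: 1/n_f = τ_a/S_se + τ_m/S_su = 221.96/409 + 419.74/1240 = 0.54270 + 0.33850 = 0.88119
n_f = 1/0.88119 = 1.135

1.13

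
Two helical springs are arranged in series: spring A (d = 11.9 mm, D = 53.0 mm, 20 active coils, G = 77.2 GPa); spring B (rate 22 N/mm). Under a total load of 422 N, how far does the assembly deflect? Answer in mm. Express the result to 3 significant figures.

25.7 mm

k_A = Gd⁴/(8D³N_a) = (77.2×10³)(11.9⁴)/(8·53.0³·20) = 64.992 N/mm
Series: 1/k_eq = 1/64.992 + 1/22 = 0.060841; k_eq = 16.436 N/mm
δ = F/k_eq = 422/16.436 = 25.675 mm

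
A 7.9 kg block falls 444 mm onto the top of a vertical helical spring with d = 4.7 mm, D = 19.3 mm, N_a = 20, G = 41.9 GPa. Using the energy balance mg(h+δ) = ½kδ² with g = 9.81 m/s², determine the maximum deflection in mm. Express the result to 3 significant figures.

66.7 mm

k = Gd⁴/(8D³N_a) = (41.9×10³)(4.7⁴)/(8·19.3³·20) = 17.775 N/mm
W = mg = 7.9 × 9.81 = 77.499 N
½kδ² − Wδ − Wh = 0 → δ = (W + √(W² + 2kWh))/k
δ = (77.499 + √(6006.1 + 1.22327e+06))/17.775 = (77.499 + 1108.7)/17.775 = 66.735 mm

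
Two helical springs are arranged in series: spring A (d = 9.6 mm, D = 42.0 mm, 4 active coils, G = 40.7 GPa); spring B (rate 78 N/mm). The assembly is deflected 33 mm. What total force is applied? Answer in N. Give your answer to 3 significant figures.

1680 N

k_A = Gd⁴/(8D³N_a) = (40.7×10³)(9.6⁴)/(8·42.0³·4) = 145.81 N/mm
Series: 1/k_eq = 1/145.81 + 1/78 = 0.019679; k_eq = 50.816 N/mm
F = k_eq·δ = 50.816·33 = 1676.9 N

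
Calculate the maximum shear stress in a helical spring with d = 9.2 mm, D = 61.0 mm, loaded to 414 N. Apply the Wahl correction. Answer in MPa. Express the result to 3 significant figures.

Spring index C = D/d = 61.0/9.2 = 6.6304
K_W = (4C−1)/(4C−4) + 0.615/C = 25.522/22.522 + 0.0928 = 1.2260
τ₀ = 8FD/(πd³) = 8·414·61.0/(π·9.2³) = 202032/2446.3 = 82.586 MPa
τ_max = K·τ₀ = 1.2260 × 82.586 = 101.25 MPa

101 MPa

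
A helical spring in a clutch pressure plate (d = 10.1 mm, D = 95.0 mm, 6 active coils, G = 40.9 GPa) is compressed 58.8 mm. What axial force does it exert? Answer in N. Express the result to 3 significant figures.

k = Gd⁴/(8D³N_a) = (40.9×10³)(10.1⁴)/(8·95.0³·6) = 10.342 N/mm
F = k·δ = 10.342 × 58.8 = 608.1 N

608 N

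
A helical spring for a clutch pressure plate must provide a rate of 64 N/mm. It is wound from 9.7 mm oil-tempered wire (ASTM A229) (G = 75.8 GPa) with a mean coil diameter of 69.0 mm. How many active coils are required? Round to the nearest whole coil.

4

N_a = Gd⁴/(8D³k) = (75.8×10³ × 9.7⁴)/(8 × 69.0³ × 64)
    = 6.71052e+08 / 1.68197e+08 = 3.99 → 4 coils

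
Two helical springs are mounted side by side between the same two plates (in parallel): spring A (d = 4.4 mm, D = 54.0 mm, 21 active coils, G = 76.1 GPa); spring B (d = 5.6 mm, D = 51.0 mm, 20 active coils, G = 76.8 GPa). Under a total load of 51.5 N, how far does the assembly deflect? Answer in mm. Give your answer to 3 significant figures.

k_A = Gd⁴/(8D³N_a) = (76.1×10³)(4.4⁴)/(8·54.0³·21) = 1.0782 N/mm
k_B = Gd⁴/(8D³N_a) = (76.8×10³)(5.6⁴)/(8·51.0³·20) = 3.5586 N/mm
Parallel: k_eq = 1.0782 + 3.5586 = 4.6368 N/mm
δ = F/k_eq = 51.5/4.6368 = 11.107 mm

11.1 mm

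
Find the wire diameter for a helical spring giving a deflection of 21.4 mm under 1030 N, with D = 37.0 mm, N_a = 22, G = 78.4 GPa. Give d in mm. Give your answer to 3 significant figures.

Required rate k = F/δ = 1030/21.4 = 48.131 N/mm
d = (8D³N_a·k / G)^(1/4) = (8·37.0³·22·48.131 / (78.4×10³))^0.25
  = (5473)^0.25 = 8.6011 mm

8.60 mm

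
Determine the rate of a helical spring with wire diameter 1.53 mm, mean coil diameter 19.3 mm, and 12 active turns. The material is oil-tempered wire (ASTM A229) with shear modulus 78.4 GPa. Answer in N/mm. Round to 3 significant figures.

0.622 N/mm

k = Gd⁴/(8D³N_a) = (78.4×10³ × 1.53⁴) / (8 × 19.3³ × 12)
  = 429617 / 690149 = 0.6225 N/mm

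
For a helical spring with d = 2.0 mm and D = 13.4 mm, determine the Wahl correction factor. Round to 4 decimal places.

1.2234

C = D/d = 13.4/2.0 = 6.7000
K_W = (4C−1)/(4C−4) + 0.615/C = 25.800/22.800 + 0.0918 = 1.2234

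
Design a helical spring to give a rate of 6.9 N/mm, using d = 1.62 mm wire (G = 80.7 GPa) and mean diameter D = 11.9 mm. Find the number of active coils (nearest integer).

N_a = Gd⁴/(8D³k) = (80.7×10³ × 1.62⁴)/(8 × 11.9³ × 6.9)
    = 555819 / 93020.8 = 5.975 → 6 coils

6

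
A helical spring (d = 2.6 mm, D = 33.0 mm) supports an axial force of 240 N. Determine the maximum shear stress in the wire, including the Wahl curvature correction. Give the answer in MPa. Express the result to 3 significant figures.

1280 MPa

Spring index C = D/d = 33.0/2.6 = 12.6923
K_W = (4C−1)/(4C−4) + 0.615/C = 49.769/46.769 + 0.0485 = 1.1126
τ₀ = 8FD/(πd³) = 8·240·33.0/(π·2.6³) = 63360/55.217 = 1147.5 MPa
τ_max = K·τ₀ = 1.1126 × 1147.5 = 1276.7 MPa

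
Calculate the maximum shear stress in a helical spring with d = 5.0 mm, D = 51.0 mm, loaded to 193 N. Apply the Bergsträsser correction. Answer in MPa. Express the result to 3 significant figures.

227 MPa

Spring index C = D/d = 51.0/5.0 = 10.2000
K_B = (4C+2)/(4C−3) = 42.800/37.800 = 1.1323
τ₀ = 8FD/(πd³) = 8·193·51.0/(π·5.0³) = 78744/392.7 = 200.52 MPa
τ_max = K·τ₀ = 1.1323 × 200.52 = 227.04 MPa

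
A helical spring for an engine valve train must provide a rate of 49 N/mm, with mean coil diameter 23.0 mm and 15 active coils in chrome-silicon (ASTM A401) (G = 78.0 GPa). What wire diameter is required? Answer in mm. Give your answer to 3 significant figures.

d = (8D³N_a·k / G)^(1/4) = (8·23.0³·15·49 / (78.0×10³))^0.25
  = (917.2)^0.25 = 5.5032 mm

5.50 mm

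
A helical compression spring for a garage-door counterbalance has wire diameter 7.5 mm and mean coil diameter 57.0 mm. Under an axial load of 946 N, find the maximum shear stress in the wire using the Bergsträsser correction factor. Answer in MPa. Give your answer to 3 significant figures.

385 MPa

Spring index C = D/d = 57.0/7.5 = 7.6000
K_B = (4C+2)/(4C−3) = 32.400/27.400 = 1.1825
τ₀ = 8FD/(πd³) = 8·946·57.0/(π·7.5³) = 431376/1325.4 = 325.48 MPa
τ_max = K·τ₀ = 1.1825 × 325.48 = 384.87 MPa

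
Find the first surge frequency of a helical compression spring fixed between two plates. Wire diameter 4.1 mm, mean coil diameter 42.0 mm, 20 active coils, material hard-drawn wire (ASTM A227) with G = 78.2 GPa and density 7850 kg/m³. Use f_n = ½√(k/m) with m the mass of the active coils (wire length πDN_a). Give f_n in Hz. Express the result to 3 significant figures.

41.3 Hz

k = Gd⁴/(8D³N_a) = (78.2×10³)(4.1⁴)/(8·42.0³·20) = 1.8641 N/mm = 1864.1 N/m
Wire length L = πDN_a = π·42.0·20 = 2638.9 mm
m = ρ·(πd²/4)·L = 7850 × 13.203×10⁻⁶ m² × 2.6389 m = 0.2735 kg
f_n = ½√(k/m) = 0.5·√(1864.1/0.2735) = 0.5·√(6815.8) = 41.279 Hz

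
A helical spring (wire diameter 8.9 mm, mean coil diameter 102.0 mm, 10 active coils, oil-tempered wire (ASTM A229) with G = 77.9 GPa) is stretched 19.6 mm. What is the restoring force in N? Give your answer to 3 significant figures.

k = Gd⁴/(8D³N_a) = (77.9×10³)(8.9⁴)/(8·102.0³·10) = 5.7571 N/mm
F = k·δ = 5.7571 × 19.6 = 112.84 N

113 N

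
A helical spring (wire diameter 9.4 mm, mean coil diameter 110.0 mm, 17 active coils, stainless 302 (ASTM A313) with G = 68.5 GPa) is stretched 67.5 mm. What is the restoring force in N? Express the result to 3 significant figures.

199 N

k = Gd⁴/(8D³N_a) = (68.5×10³)(9.4⁴)/(8·110.0³·17) = 2.9545 N/mm
F = k·δ = 2.9545 × 67.5 = 199.43 N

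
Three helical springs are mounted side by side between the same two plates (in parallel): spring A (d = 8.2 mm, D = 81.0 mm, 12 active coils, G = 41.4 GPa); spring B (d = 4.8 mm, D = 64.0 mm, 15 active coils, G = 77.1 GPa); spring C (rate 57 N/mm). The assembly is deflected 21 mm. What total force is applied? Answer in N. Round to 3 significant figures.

k_A = Gd⁴/(8D³N_a) = (41.4×10³)(8.2⁴)/(8·81.0³·12) = 3.6688 N/mm
k_B = Gd⁴/(8D³N_a) = (77.1×10³)(4.8⁴)/(8·64.0³·15) = 1.3011 N/mm
Parallel: k_eq = 3.6688 + 1.3011 + 57 = 61.97 N/mm
F = k_eq·δ = 61.97·21 = 1301.4 N

1300 N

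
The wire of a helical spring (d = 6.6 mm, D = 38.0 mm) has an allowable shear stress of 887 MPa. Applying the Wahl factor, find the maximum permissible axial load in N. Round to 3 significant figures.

2080 N

C = D/d = 38.0/6.6 = 5.7576
K_W = (4C−1)/(4C−4) + 0.615/C = 22.030/19.030 + 0.1068 = 1.2645
τ_max = K·8FD/(πd³) → F_max = τ_allow·πd³/(8DK)
F_max = 887·π·6.6³/(8·38.0·1.2645) = 8.0113e+05/384.4 = 2084.1 N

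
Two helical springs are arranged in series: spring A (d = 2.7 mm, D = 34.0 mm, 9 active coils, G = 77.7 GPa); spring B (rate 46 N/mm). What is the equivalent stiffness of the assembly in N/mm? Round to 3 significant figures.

1.41 N/mm

k_A = Gd⁴/(8D³N_a) = (77.7×10³)(2.7⁴)/(8·34.0³·9) = 1.4592 N/mm
Series: 1/k_eq = 1/1.4592 + 1/46 = 0.70706; k_eq = 1.4143 N/mm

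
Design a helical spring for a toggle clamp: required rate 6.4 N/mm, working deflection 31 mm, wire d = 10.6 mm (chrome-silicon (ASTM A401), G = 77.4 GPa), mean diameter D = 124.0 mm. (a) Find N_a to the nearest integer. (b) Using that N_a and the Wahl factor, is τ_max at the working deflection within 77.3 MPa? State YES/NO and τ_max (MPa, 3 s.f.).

N_a = Gd⁴/(8D³k) = (77.4×10³)(10.6⁴)/(8·124.0³·6.4) = 10.01 → N_a = 10
Actual rate k = Gd⁴/(8D³·10) = 6.4063 N/mm
Working load F = kδ = 6.4063·31 = 198.6 N
C = 124.0/10.6 = 11.6981; K_W = (4C−1)/(4C−4)+0.615/C = 1.1227
τ_max = K_W·8FD/(πd³) = 1.1227·52.652 = 59.111 MPa
τ_max ≤ 77.3 MPa → acceptable

(a) 10 coils; (b) YES, τ_max = 59.1 MPa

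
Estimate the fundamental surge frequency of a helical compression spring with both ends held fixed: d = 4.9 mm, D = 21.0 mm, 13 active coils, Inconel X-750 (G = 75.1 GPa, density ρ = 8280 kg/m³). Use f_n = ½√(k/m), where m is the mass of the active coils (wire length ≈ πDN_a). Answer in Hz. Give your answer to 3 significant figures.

k = Gd⁴/(8D³N_a) = (75.1×10³)(4.9⁴)/(8·21.0³·13) = 44.95 N/mm = 44950 N/m
Wire length L = πDN_a = π·21.0·13 = 857.65 mm
m = ρ·(πd²/4)·L = 8280 × 18.857×10⁻⁶ m² × 0.85765 m = 0.13391 kg
f_n = ½√(k/m) = 0.5·√(44950/0.13391) = 0.5·√(3.3567e+05) = 289.68 Hz

290 Hz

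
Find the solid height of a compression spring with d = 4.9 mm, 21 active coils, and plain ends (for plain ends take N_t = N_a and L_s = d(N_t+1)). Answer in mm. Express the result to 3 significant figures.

plain ends: N_t = N_a = 21
L_s = d·(N_t+1) = 4.9 × 22 = 107.8 mm

108 mm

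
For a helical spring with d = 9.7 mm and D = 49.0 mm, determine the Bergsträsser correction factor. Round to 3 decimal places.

1.291

C = D/d = 49.0/9.7 = 5.0515
K_B = (4C+2)/(4C−3) = 22.206/17.206 = 1.2906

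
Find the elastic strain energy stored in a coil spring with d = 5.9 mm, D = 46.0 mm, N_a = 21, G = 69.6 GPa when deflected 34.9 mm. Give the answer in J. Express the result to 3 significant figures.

3.14 J

k = Gd⁴/(8D³N_a) = (69.6×10³)(5.9⁴)/(8·46.0³·21) = 5.1574 N/mm
U = ½kδ² = 0.5 × 5.1574 × 34.9² = 3140.9 N·mm = 3.1409 J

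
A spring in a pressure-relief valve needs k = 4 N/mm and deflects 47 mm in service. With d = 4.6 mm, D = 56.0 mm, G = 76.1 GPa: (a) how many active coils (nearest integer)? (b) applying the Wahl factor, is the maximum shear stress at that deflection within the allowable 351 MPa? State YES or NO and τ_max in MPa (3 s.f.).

(a) 6 coils; (b) YES, τ_max = 311 MPa

N_a = Gd⁴/(8D³k) = (76.1×10³)(4.6⁴)/(8·56.0³·4) = 6.063 → N_a = 6
Actual rate k = Gd⁴/(8D³·6) = 4.0421 N/mm
Working load F = kδ = 4.0421·47 = 189.98 N
C = 56.0/4.6 = 12.1739; K_W = (4C−1)/(4C−4)+0.615/C = 1.1176
τ_max = K_W·8FD/(πd³) = 1.1176·278.33 = 311.07 MPa
τ_max ≤ 351 MPa → acceptable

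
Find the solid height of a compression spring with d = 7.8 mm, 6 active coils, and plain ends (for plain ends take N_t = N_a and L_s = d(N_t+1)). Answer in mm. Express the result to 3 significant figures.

plain ends: N_t = N_a = 6
L_s = d·(N_t+1) = 7.8 × 7 = 54.6 mm

54.6 mm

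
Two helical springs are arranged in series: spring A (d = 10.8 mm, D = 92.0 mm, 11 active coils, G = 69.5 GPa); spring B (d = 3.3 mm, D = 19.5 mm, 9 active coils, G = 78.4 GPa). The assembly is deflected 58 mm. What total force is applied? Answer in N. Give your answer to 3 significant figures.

447 N

k_A = Gd⁴/(8D³N_a) = (69.5×10³)(10.8⁴)/(8·92.0³·11) = 13.799 N/mm
k_B = Gd⁴/(8D³N_a) = (78.4×10³)(3.3⁴)/(8·19.5³·9) = 17.415 N/mm
Series: 1/k_eq = 1/13.799 + 1/17.415 = 0.12989; k_eq = 7.6987 N/mm
F = k_eq·δ = 7.6987·58 = 446.53 N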